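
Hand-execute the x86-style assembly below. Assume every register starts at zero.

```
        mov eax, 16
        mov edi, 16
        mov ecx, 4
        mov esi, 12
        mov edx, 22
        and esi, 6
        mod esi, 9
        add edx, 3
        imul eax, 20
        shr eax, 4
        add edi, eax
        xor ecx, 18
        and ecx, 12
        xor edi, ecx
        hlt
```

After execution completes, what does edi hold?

mov eax, 16 → eax=16
mov edi, 16 → edi=16
mov ecx, 4 → ecx=4
mov esi, 12 → esi=12
mov edx, 22 → edx=22
and esi, 6 → esi=12&6=4
mod esi, 9 → esi=4%9=4
add edx, 3 → edx=22+3=25
imul eax, 20 → eax=16*20=320
shr eax, 4 → eax=320>>4=20
add edi, eax → edi=16+20=36
xor ecx, 18 → ecx=4^18=22
and ecx, 12 → ecx=22&12=4
xor edi, ecx → edi=36^4=32
halt.

32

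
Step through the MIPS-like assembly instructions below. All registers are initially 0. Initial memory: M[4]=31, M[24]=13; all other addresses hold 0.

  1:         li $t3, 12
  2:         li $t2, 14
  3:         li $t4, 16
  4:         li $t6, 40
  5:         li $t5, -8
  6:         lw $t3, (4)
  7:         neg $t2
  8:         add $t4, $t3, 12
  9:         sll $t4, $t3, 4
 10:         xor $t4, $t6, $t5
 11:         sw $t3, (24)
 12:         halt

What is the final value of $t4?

li $t3, 12 → $t3=12
li $t2, 14 → $t2=14
li $t4, 16 → $t4=16
li $t6, 40 → $t6=40
li $t5, -8 → $t5=-8
lw $t3, (4) → $t3=M[4]=31
neg $t2 → $t2=-(14)=-14
add $t4, $t3, 12 → $t4=31+12=43
sll $t4, $t3, 4 → $t4=31<<4=496
xor $t4, $t6, $t5 → $t4=40^(-8)=-48
sw $t3, (24) → M[24]=31
halt.

-48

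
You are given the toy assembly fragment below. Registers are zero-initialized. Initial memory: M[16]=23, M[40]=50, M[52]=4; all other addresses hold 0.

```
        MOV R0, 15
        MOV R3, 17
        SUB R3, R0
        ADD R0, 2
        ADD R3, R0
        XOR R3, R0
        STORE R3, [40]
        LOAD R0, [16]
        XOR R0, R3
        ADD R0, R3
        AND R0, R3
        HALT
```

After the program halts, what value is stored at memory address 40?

2

MOV R0, 15 → R0=15
MOV R3, 17 → R3=17
SUB R3, R0 → R3=17-15=2
ADD R0, 2 → R0=15+2=17
ADD R3, R0 → R3=2+17=19
XOR R3, R0 → R3=19^17=2
STORE R3, [40] → M[40]=2
LOAD R0, [16] → R0=M[16]=23
XOR R0, R3 → R0=23^2=21
ADD R0, R3 → R0=21+2=23
AND R0, R3 → R0=23&2=2
halt.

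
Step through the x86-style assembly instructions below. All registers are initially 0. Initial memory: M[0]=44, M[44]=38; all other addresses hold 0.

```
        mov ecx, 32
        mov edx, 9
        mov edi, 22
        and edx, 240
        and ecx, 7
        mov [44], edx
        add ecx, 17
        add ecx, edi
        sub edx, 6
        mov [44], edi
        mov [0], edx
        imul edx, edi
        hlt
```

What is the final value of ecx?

ecx=32
edx=9
edi=22
edx=9&240=0
ecx=32&7=0
mov [44], edx → M[44]=0
ecx=0+17=17
ecx=17+22=39
edx=0-6=-6
mov [44], edi → M[44]=22
mov [0], edx → M[0]=-6
edx=(-6)*22=-132
halt.

39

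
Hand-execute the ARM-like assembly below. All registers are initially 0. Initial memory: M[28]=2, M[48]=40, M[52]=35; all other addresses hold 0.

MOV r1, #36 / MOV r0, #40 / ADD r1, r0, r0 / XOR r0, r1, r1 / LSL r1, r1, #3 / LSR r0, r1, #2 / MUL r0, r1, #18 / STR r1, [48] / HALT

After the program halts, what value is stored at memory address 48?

r1=36
r0=40
r1=40+40=80
r0=80^80=0
r1=80<<3=640
r0=640>>2=160
r0=640*18=11520
STR r1, [48] → M[48]=640
halt.

640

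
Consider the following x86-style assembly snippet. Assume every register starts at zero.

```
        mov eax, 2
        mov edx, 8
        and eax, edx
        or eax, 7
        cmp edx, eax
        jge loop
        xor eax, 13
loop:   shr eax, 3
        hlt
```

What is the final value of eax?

after mov eax, 2: eax=2
after mov edx, 8: edx=8
after and eax, edx: eax=2&8=0
after or eax, 7: eax=0|7=7
cmp edx, eax  (cmp 8,7)
jge loop: taken
after shr eax, 3: eax=7>>3=0
halt.

0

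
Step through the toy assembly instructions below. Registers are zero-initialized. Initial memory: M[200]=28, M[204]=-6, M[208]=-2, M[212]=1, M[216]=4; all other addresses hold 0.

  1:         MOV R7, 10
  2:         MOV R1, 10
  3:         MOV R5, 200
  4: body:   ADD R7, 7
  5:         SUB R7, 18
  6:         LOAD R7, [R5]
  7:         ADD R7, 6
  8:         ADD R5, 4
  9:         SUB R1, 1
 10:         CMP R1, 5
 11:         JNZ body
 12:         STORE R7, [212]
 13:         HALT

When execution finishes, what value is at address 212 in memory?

10

after MOV R7, 10: R7=10
after MOV R1, 10: R1=10
after MOV R5, 200: R5=200
after ADD R7, 7: R7=10+7=17
after SUB R7, 18: R7=17-18=-1
after LOAD R7, [R5]: R7=M[200]=28
after ADD R7, 6: R7=28+6=34
after ADD R5, 4: R5=200+4=204
after SUB R1, 1: R1=10-1=9
CMP R1, 5  (cmp 9,5)
JNZ body: taken
after ADD R7, 7: R7=34+7=41
after SUB R7, 18: R7=41-18=23
after LOAD R7, [R5]: R7=M[204]=-6
after ADD R7, 6: R7=(-6)+6=0
after ADD R5, 4: R5=204+4=208
after SUB R1, 1: R1=9-1=8
CMP R1, 5  (cmp 8,5)
JNZ body: taken
after ADD R7, 7: R7=0+7=7
after SUB R7, 18: R7=7-18=-11
after LOAD R7, [R5]: R7=M[208]=-2
after ADD R7, 6: R7=(-2)+6=4
after ADD R5, 4: R5=208+4=212
after SUB R1, 1: R1=8-1=7
CMP R1, 5  (cmp 7,5)
JNZ body: taken
after ADD R7, 7: R7=4+7=11
after SUB R7, 18: R7=11-18=-7
after LOAD R7, [R5]: R7=M[212]=1
after ADD R7, 6: R7=1+6=7
after ADD R5, 4: R5=212+4=216
after SUB R1, 1: R1=7-1=6
CMP R1, 5  (cmp 6,5)
JNZ body: taken
after ADD R7, 7: R7=7+7=14
after SUB R7, 18: R7=14-18=-4
after LOAD R7, [R5]: R7=M[216]=4
after ADD R7, 6: R7=4+6=10
after ADD R5, 4: R5=216+4=220
after SUB R1, 1: R1=6-1=5
CMP R1, 5  (cmp 5,5)
JNZ body: not taken
STORE R7, [212] → M[212]=10
halt.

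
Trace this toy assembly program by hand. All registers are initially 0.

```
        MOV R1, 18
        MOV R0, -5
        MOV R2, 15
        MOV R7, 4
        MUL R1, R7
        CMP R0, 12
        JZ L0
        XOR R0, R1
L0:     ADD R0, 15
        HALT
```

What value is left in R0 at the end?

-62

MOV R1, 18 → R1=18
MOV R0, -5 → R0=-5
MOV R2, 15 → R2=15
MOV R7, 4 → R7=4
MUL R1, R7 → R1=18*4=72
CMP R0, 12  (cmp -5,12)
JZ L0: not taken
XOR R0, R1 → R0=(-5)^72=-77
ADD R0, 15 → R0=(-77)+15=-62
halt.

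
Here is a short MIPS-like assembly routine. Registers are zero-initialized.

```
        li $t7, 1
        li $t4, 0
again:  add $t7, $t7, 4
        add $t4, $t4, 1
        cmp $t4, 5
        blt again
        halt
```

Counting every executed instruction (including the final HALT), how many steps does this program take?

li $t7, 1 → $t7=1
li $t4, 0 → $t4=0
add $t7, $t7, 4 → $t7=1+4=5
add $t4, $t4, 1 → $t4=0+1=1
cmp $t4, 5  (cmp 1,5)
blt again: taken
add $t7, $t7, 4 → $t7=5+4=9
add $t4, $t4, 1 → $t4=1+1=2
cmp $t4, 5  (cmp 2,5)
blt again: taken
add $t7, $t7, 4 → $t7=9+4=13
add $t4, $t4, 1 → $t4=2+1=3
cmp $t4, 5  (cmp 3,5)
blt again: taken
add $t7, $t7, 4 → $t7=13+4=17
add $t4, $t4, 1 → $t4=3+1=4
cmp $t4, 5  (cmp 4,5)
blt again: taken
add $t7, $t7, 4 → $t7=17+4=21
add $t4, $t4, 1 → $t4=4+1=5
cmp $t4, 5  (cmp 5,5)
blt again: not taken
halt.
Total executed instructions: 23.

23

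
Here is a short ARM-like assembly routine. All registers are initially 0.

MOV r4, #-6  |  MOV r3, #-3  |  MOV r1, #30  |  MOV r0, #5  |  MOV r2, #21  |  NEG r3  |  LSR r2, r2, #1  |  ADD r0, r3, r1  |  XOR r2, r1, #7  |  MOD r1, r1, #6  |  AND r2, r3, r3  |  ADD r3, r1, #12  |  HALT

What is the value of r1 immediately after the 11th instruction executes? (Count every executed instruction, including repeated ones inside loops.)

0

r4=-6
r3=-3
r1=30
r0=5
r2=21
r3=-(-3)=3
r2=21>>1=10
r0=3+30=33
r2=30^7=25
r1=30%6=0
r2=3&3=3
After step 11: r1 = 0.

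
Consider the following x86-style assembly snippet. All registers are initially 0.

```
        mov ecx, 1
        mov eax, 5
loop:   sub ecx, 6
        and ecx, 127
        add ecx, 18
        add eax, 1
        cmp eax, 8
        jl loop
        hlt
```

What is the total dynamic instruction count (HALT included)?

21

ecx=1
eax=5
ecx=1-6=-5
ecx=(-5)&127=123
ecx=123+18=141
eax=5+1=6
cmp eax, 8  (cmp 6,8)
jl loop: taken
ecx=141-6=135
ecx=135&127=7
ecx=7+18=25
eax=6+1=7
cmp eax, 8  (cmp 7,8)
jl loop: taken
ecx=25-6=19
ecx=19&127=19
ecx=19+18=37
eax=7+1=8
cmp eax, 8  (cmp 8,8)
jl loop: not taken
halt.
Total executed instructions: 21.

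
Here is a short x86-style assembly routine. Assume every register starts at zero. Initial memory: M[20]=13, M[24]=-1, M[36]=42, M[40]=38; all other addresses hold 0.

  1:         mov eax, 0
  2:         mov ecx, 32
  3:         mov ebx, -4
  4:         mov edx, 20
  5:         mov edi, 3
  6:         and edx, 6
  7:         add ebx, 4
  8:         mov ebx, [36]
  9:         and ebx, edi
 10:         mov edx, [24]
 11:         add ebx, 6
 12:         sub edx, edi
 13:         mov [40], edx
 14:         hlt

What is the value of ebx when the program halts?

8

eax=0
ecx=32
ebx=-4
edx=20
edi=3
edx=20&6=4
ebx=(-4)+4=0
ebx=M[36]=42
ebx=42&3=2
edx=M[24]=-1
ebx=2+6=8
edx=(-1)-3=-4
mov [40], edx → M[40]=-4
halt.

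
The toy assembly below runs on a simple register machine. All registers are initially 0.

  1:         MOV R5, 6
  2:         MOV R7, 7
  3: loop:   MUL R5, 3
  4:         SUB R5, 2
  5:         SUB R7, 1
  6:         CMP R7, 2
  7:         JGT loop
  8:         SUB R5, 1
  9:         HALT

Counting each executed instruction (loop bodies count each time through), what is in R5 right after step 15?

after MOV R5, 6: R5=6
after MOV R7, 7: R7=7
after MUL R5, 3: R5=6*3=18
after SUB R5, 2: R5=18-2=16
after SUB R7, 1: R7=7-1=6
CMP R7, 2  (cmp 6,2)
JGT loop: taken
after MUL R5, 3: R5=16*3=48
after SUB R5, 2: R5=48-2=46
after SUB R7, 1: R7=6-1=5
CMP R7, 2  (cmp 5,2)
JGT loop: taken
after MUL R5, 3: R5=46*3=138
after SUB R5, 2: R5=138-2=136
after SUB R7, 1: R7=5-1=4
After step 15: R5 = 136.

136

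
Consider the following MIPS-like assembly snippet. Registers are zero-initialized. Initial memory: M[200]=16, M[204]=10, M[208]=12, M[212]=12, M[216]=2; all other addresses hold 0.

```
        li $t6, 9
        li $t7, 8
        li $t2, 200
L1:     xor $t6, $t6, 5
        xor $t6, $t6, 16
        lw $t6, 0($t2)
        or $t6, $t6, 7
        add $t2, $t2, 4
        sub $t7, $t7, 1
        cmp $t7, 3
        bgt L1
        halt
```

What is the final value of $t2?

220

after li $t6, 9: $t6=9
after li $t7, 8: $t7=8
after li $t2, 200: $t2=200
after xor $t6, $t6, 5: $t6=9^5=12
after xor $t6, $t6, 16: $t6=12^16=28
after lw $t6, 0($t2): $t6=M[200]=16
after or $t6, $t6, 7: $t6=16|7=23
after add $t2, $t2, 4: $t2=200+4=204
after sub $t7, $t7, 1: $t7=8-1=7
cmp $t7, 3  (cmp 7,3)
bgt L1: taken
after xor $t6, $t6, 5: $t6=23^5=18
after xor $t6, $t6, 16: $t6=18^16=2
after lw $t6, 0($t2): $t6=M[204]=10
after or $t6, $t6, 7: $t6=10|7=15
after add $t2, $t2, 4: $t2=204+4=208
after sub $t7, $t7, 1: $t7=7-1=6
cmp $t7, 3  (cmp 6,3)
bgt L1: taken
after xor $t6, $t6, 5: $t6=15^5=10
after xor $t6, $t6, 16: $t6=10^16=26
after lw $t6, 0($t2): $t6=M[208]=12
after or $t6, $t6, 7: $t6=12|7=15
after add $t2, $t2, 4: $t2=208+4=212
after sub $t7, $t7, 1: $t7=6-1=5
cmp $t7, 3  (cmp 5,3)
bgt L1: taken
after xor $t6, $t6, 5: $t6=15^5=10
after xor $t6, $t6, 16: $t6=10^16=26
after lw $t6, 0($t2): $t6=M[212]=12
after or $t6, $t6, 7: $t6=12|7=15
after add $t2, $t2, 4: $t2=212+4=216
after sub $t7, $t7, 1: $t7=5-1=4
cmp $t7, 3  (cmp 4,3)
bgt L1: taken
after xor $t6, $t6, 5: $t6=15^5=10
after xor $t6, $t6, 16: $t6=10^16=26
after lw $t6, 0($t2): $t6=M[216]=2
after or $t6, $t6, 7: $t6=2|7=7
after add $t2, $t2, 4: $t2=216+4=220
after sub $t7, $t7, 1: $t7=4-1=3
cmp $t7, 3  (cmp 3,3)
bgt L1: not taken
halt.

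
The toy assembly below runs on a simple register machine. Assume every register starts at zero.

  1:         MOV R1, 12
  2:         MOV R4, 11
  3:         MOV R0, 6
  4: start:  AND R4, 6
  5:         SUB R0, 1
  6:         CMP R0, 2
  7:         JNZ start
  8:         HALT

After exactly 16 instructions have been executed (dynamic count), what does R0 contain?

after MOV R1, 12: R1=12
after MOV R4, 11: R4=11
after MOV R0, 6: R0=6
after AND R4, 6: R4=11&6=2
after SUB R0, 1: R0=6-1=5
CMP R0, 2  (cmp 5,2)
JNZ start: taken
after AND R4, 6: R4=2&6=2
after SUB R0, 1: R0=5-1=4
CMP R0, 2  (cmp 4,2)
JNZ start: taken
after AND R4, 6: R4=2&6=2
after SUB R0, 1: R0=4-1=3
CMP R0, 2  (cmp 3,2)
JNZ start: taken
after AND R4, 6: R4=2&6=2
After step 16: R0 = 3.

3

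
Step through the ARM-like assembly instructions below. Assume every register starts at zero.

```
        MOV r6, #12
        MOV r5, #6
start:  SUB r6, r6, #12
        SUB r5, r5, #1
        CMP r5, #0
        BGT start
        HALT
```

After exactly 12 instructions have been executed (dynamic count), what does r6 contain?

r6=12
r5=6
r6=12-12=0
r5=6-1=5
CMP r5, #0  (cmp 5,0)
BGT start: taken
r6=0-12=-12
r5=5-1=4
CMP r5, #0  (cmp 4,0)
BGT start: taken
r6=(-12)-12=-24
r5=4-1=3
After step 12: r6 = -24.

-24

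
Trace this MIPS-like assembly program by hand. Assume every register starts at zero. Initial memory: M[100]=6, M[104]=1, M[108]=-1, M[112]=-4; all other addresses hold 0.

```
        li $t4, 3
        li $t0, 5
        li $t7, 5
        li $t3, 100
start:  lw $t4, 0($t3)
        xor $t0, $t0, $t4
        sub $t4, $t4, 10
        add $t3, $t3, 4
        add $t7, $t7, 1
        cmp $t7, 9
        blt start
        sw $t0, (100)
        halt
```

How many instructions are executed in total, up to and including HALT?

34

$t4=3
$t0=5
$t7=5
$t3=100
$t4=M[100]=6
$t0=5^6=3
$t4=6-10=-4
$t3=100+4=104
$t7=5+1=6
cmp $t7, 9  (cmp 6,9)
blt start: taken
$t4=M[104]=1
$t0=3^1=2
$t4=1-10=-9
$t3=104+4=108
$t7=6+1=7
cmp $t7, 9  (cmp 7,9)
blt start: taken
$t4=M[108]=-1
$t0=2^(-1)=-3
$t4=(-1)-10=-11
$t3=108+4=112
$t7=7+1=8
cmp $t7, 9  (cmp 8,9)
blt start: taken
$t4=M[112]=-4
$t0=(-3)^(-4)=1
$t4=(-4)-10=-14
$t3=112+4=116
$t7=8+1=9
cmp $t7, 9  (cmp 9,9)
blt start: not taken
sw $t0, (100) → M[100]=1
halt.
Total executed instructions: 34.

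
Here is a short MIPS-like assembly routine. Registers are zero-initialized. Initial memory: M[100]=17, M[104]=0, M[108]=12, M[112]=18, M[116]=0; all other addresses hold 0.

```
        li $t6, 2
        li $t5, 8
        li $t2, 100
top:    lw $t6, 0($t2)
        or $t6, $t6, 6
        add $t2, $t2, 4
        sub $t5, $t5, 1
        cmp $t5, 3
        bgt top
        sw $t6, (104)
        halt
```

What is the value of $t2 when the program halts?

120

li $t6, 2 → $t6=2
li $t5, 8 → $t5=8
li $t2, 100 → $t2=100
lw $t6, 0($t2) → $t6=M[100]=17
or $t6, $t6, 6 → $t6=17|6=23
add $t2, $t2, 4 → $t2=100+4=104
sub $t5, $t5, 1 → $t5=8-1=7
cmp $t5, 3  (cmp 7,3)
bgt top: taken
lw $t6, 0($t2) → $t6=M[104]=0
or $t6, $t6, 6 → $t6=0|6=6
add $t2, $t2, 4 → $t2=104+4=108
sub $t5, $t5, 1 → $t5=7-1=6
cmp $t5, 3  (cmp 6,3)
bgt top: taken
lw $t6, 0($t2) → $t6=M[108]=12
or $t6, $t6, 6 → $t6=12|6=14
add $t2, $t2, 4 → $t2=108+4=112
sub $t5, $t5, 1 → $t5=6-1=5
cmp $t5, 3  (cmp 5,3)
bgt top: taken
lw $t6, 0($t2) → $t6=M[112]=18
or $t6, $t6, 6 → $t6=18|6=22
add $t2, $t2, 4 → $t2=112+4=116
sub $t5, $t5, 1 → $t5=5-1=4
cmp $t5, 3  (cmp 4,3)
bgt top: taken
lw $t6, 0($t2) → $t6=M[116]=0
or $t6, $t6, 6 → $t6=0|6=6
add $t2, $t2, 4 → $t2=116+4=120
sub $t5, $t5, 1 → $t5=4-1=3
cmp $t5, 3  (cmp 3,3)
bgt top: not taken
sw $t6, (104) → M[104]=6
halt.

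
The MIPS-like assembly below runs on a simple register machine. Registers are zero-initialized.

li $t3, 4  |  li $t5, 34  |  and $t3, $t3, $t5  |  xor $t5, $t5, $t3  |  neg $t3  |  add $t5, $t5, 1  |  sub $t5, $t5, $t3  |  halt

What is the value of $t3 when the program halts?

$t3=4
$t5=34
$t3=4&34=0
$t5=34^0=34
$t3=-(0)=0
$t5=34+1=35
$t5=35-0=35
halt.

0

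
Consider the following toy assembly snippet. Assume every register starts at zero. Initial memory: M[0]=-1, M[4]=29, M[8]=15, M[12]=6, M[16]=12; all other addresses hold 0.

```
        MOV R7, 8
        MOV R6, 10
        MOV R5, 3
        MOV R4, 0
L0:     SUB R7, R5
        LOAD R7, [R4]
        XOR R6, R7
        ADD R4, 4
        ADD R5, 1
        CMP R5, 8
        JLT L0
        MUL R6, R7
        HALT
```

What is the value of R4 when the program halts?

20

R7=8
R6=10
R5=3
R4=0
R7=8-3=5
R7=M[0]=-1
R6=10^(-1)=-11
R4=0+4=4
R5=3+1=4
CMP R5, 8  (cmp 4,8)
JLT L0: taken
R7=(-1)-4=-5
R7=M[4]=29
R6=(-11)^29=-24
R4=4+4=8
R5=4+1=5
CMP R5, 8  (cmp 5,8)
JLT L0: taken
R7=29-5=24
R7=M[8]=15
R6=(-24)^15=-25
R4=8+4=12
R5=5+1=6
CMP R5, 8  (cmp 6,8)
JLT L0: taken
R7=15-6=9
R7=M[12]=6
R6=(-25)^6=-31
R4=12+4=16
R5=6+1=7
CMP R5, 8  (cmp 7,8)
JLT L0: taken
R7=6-7=-1
R7=M[16]=12
R6=(-31)^12=-19
R4=16+4=20
R5=7+1=8
CMP R5, 8  (cmp 8,8)
JLT L0: not taken
R6=(-19)*12=-228
halt.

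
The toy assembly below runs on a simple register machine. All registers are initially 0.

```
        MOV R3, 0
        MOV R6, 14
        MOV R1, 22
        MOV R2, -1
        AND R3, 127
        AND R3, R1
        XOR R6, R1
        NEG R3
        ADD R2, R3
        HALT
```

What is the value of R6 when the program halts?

after MOV R3, 0: R3=0
after MOV R6, 14: R6=14
after MOV R1, 22: R1=22
after MOV R2, -1: R2=-1
after AND R3, 127: R3=0&127=0
after AND R3, R1: R3=0&22=0
after XOR R6, R1: R6=14^22=24
after NEG R3: R3=-(0)=0
after ADD R2, R3: R2=(-1)+0=-1
halt.

24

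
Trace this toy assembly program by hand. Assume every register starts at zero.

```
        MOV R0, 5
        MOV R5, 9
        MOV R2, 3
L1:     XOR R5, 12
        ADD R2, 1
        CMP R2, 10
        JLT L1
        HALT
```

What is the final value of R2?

MOV R0, 5 → R0=5
MOV R5, 9 → R5=9
MOV R2, 3 → R2=3
XOR R5, 12 → R5=9^12=5
ADD R2, 1 → R2=3+1=4
CMP R2, 10  (cmp 4,10)
JLT L1: taken
XOR R5, 12 → R5=5^12=9
ADD R2, 1 → R2=4+1=5
CMP R2, 10  (cmp 5,10)
JLT L1: taken
XOR R5, 12 → R5=9^12=5
ADD R2, 1 → R2=5+1=6
CMP R2, 10  (cmp 6,10)
JLT L1: taken
XOR R5, 12 → R5=5^12=9
ADD R2, 1 → R2=6+1=7
CMP R2, 10  (cmp 7,10)
JLT L1: taken
XOR R5, 12 → R5=9^12=5
ADD R2, 1 → R2=7+1=8
CMP R2, 10  (cmp 8,10)
JLT L1: taken
XOR R5, 12 → R5=5^12=9
ADD R2, 1 → R2=8+1=9
CMP R2, 10  (cmp 9,10)
JLT L1: taken
XOR R5, 12 → R5=9^12=5
ADD R2, 1 → R2=9+1=10
CMP R2, 10  (cmp 10,10)
JLT L1: not taken
halt.

10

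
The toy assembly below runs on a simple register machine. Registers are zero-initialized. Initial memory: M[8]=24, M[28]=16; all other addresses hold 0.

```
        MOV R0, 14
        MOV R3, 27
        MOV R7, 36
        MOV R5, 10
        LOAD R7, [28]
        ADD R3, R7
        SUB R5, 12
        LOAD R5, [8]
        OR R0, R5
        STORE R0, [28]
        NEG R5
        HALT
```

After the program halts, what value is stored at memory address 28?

30

after MOV R0, 14: R0=14
after MOV R3, 27: R3=27
after MOV R7, 36: R7=36
after MOV R5, 10: R5=10
after LOAD R7, [28]: R7=M[28]=16
after ADD R3, R7: R3=27+16=43
after SUB R5, 12: R5=10-12=-2
after LOAD R5, [8]: R5=M[8]=24
after OR R0, R5: R0=14|24=30
STORE R0, [28] → M[28]=30
after NEG R5: R5=-(24)=-24
halt.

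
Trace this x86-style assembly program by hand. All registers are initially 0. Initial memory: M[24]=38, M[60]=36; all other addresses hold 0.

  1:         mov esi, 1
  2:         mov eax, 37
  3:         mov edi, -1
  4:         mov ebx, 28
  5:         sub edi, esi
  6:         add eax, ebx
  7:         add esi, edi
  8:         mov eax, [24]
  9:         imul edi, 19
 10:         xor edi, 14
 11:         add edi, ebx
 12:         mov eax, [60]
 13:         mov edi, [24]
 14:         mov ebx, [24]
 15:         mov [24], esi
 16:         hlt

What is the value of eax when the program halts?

esi=1
eax=37
edi=-1
ebx=28
edi=(-1)-1=-2
eax=37+28=65
esi=1+(-2)=-1
eax=M[24]=38
edi=(-2)*19=-38
edi=(-38)^14=-44
edi=(-44)+28=-16
eax=M[60]=36
edi=M[24]=38
ebx=M[24]=38
mov [24], esi → M[24]=-1
halt.

36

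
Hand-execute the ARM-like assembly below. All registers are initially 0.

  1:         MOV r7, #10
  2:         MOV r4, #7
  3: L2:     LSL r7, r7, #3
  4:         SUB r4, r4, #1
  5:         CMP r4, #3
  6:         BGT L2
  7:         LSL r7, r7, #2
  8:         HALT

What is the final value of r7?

163840

MOV r7, #10 → r7=10
MOV r4, #7 → r4=7
LSL r7, r7, #3 → r7=10<<3=80
SUB r4, r4, #1 → r4=7-1=6
CMP r4, #3  (cmp 6,3)
BGT L2: taken
LSL r7, r7, #3 → r7=80<<3=640
SUB r4, r4, #1 → r4=6-1=5
CMP r4, #3  (cmp 5,3)
BGT L2: taken
LSL r7, r7, #3 → r7=640<<3=5120
SUB r4, r4, #1 → r4=5-1=4
CMP r4, #3  (cmp 4,3)
BGT L2: taken
LSL r7, r7, #3 → r7=5120<<3=40960
SUB r4, r4, #1 → r4=4-1=3
CMP r4, #3  (cmp 3,3)
BGT L2: not taken
LSL r7, r7, #2 → r7=40960<<2=163840
halt.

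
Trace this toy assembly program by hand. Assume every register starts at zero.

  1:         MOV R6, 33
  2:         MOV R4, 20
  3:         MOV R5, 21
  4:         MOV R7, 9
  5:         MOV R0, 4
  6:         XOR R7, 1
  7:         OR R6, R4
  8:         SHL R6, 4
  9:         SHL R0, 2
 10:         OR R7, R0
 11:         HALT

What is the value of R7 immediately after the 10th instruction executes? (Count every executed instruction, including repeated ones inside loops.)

24

R6=33
R4=20
R5=21
R7=9
R0=4
R7=9^1=8
R6=33|20=53
R6=53<<4=848
R0=4<<2=16
R7=8|16=24
After step 10: R7 = 24.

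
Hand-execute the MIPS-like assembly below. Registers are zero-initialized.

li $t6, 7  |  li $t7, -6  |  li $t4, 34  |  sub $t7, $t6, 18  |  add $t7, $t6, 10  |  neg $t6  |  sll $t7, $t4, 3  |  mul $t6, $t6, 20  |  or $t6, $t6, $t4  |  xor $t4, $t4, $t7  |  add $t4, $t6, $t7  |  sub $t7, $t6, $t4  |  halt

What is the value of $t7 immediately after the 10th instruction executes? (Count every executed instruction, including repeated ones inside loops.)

after li $t6, 7: $t6=7
after li $t7, -6: $t7=-6
after li $t4, 34: $t4=34
after sub $t7, $t6, 18: $t7=7-18=-11
after add $t7, $t6, 10: $t7=7+10=17
after neg $t6: $t6=-(7)=-7
after sll $t7, $t4, 3: $t7=34<<3=272
after mul $t6, $t6, 20: $t6=(-7)*20=-140
after or $t6, $t6, $t4: $t6=(-140)|34=-138
after xor $t4, $t4, $t7: $t4=34^272=306
After step 10: $t7 = 272.

272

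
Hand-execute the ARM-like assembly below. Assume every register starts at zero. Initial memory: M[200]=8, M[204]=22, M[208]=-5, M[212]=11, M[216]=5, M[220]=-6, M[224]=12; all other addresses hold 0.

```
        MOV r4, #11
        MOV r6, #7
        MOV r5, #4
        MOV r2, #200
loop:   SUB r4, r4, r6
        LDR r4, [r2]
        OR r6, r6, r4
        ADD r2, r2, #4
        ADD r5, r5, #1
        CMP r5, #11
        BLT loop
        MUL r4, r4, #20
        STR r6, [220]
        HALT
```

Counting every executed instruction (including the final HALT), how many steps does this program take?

56

after MOV r4, #11: r4=11
after MOV r6, #7: r6=7
after MOV r5, #4: r5=4
after MOV r2, #200: r2=200
after SUB r4, r4, r6: r4=11-7=4
after LDR r4, [r2]: r4=M[200]=8
after OR r6, r6, r4: r6=7|8=15
after ADD r2, r2, #4: r2=200+4=204
after ADD r5, r5, #1: r5=4+1=5
CMP r5, #11  (cmp 5,11)
BLT loop: taken
after SUB r4, r4, r6: r4=8-15=-7
after LDR r4, [r2]: r4=M[204]=22
after OR r6, r6, r4: r6=15|22=31
after ADD r2, r2, #4: r2=204+4=208
after ADD r5, r5, #1: r5=5+1=6
CMP r5, #11  (cmp 6,11)
BLT loop: taken
after SUB r4, r4, r6: r4=22-31=-9
after LDR r4, [r2]: r4=M[208]=-5
after OR r6, r6, r4: r6=31|(-5)=-1
after ADD r2, r2, #4: r2=208+4=212
after ADD r5, r5, #1: r5=6+1=7
CMP r5, #11  (cmp 7,11)
BLT loop: taken
after SUB r4, r4, r6: r4=(-5)-(-1)=-4
after LDR r4, [r2]: r4=M[212]=11
after OR r6, r6, r4: r6=(-1)|11=-1
after ADD r2, r2, #4: r2=212+4=216
after ADD r5, r5, #1: r5=7+1=8
CMP r5, #11  (cmp 8,11)
BLT loop: taken
after SUB r4, r4, r6: r4=11-(-1)=12
after LDR r4, [r2]: r4=M[216]=5
after OR r6, r6, r4: r6=(-1)|5=-1
after ADD r2, r2, #4: r2=216+4=220
after ADD r5, r5, #1: r5=8+1=9
CMP r5, #11  (cmp 9,11)
BLT loop: taken
after SUB r4, r4, r6: r4=5-(-1)=6
after LDR r4, [r2]: r4=M[220]=-6
after OR r6, r6, r4: r6=(-1)|(-6)=-1
after ADD r2, r2, #4: r2=220+4=224
after ADD r5, r5, #1: r5=9+1=10
CMP r5, #11  (cmp 10,11)
BLT loop: taken
after SUB r4, r4, r6: r4=(-6)-(-1)=-5
after LDR r4, [r2]: r4=M[224]=12
after OR r6, r6, r4: r6=(-1)|12=-1
after ADD r2, r2, #4: r2=224+4=228
after ADD r5, r5, #1: r5=10+1=11
CMP r5, #11  (cmp 11,11)
BLT loop: not taken
after MUL r4, r4, #20: r4=12*20=240
STR r6, [220] → M[220]=-1
halt.
Total executed instructions: 56.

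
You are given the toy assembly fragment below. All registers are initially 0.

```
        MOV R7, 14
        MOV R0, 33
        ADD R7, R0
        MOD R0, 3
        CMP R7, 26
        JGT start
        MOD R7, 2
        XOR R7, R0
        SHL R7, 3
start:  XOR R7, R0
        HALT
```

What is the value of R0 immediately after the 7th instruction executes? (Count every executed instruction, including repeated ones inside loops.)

0

after MOV R7, 14: R7=14
after MOV R0, 33: R0=33
after ADD R7, R0: R7=14+33=47
after MOD R0, 3: R0=33%3=0
CMP R7, 26  (cmp 47,26)
JGT start: taken
after XOR R7, R0: R7=47^0=47
After step 7: R0 = 0.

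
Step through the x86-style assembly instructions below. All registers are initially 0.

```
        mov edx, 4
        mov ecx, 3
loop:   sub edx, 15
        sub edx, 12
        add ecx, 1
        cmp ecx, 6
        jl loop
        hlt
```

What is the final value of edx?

-77

after mov edx, 4: edx=4
after mov ecx, 3: ecx=3
after sub edx, 15: edx=4-15=-11
after sub edx, 12: edx=(-11)-12=-23
after add ecx, 1: ecx=3+1=4
cmp ecx, 6  (cmp 4,6)
jl loop: taken
after sub edx, 15: edx=(-23)-15=-38
after sub edx, 12: edx=(-38)-12=-50
after add ecx, 1: ecx=4+1=5
cmp ecx, 6  (cmp 5,6)
jl loop: taken
after sub edx, 15: edx=(-50)-15=-65
after sub edx, 12: edx=(-65)-12=-77
after add ecx, 1: ecx=5+1=6
cmp ecx, 6  (cmp 6,6)
jl loop: not taken
halt.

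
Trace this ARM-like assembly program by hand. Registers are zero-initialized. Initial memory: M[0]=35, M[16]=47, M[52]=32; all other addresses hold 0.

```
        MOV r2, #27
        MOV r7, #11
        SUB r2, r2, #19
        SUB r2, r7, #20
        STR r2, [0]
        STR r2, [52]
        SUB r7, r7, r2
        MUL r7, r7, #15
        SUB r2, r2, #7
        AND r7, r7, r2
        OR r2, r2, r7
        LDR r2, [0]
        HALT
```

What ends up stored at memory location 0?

-9

r2=27
r7=11
r2=27-19=8
r2=11-20=-9
STR r2, [0] → M[0]=-9
STR r2, [52] → M[52]=-9
r7=11-(-9)=20
r7=20*15=300
r2=(-9)-7=-16
r7=300&(-16)=288
r2=(-16)|288=-16
r2=M[0]=-9
halt.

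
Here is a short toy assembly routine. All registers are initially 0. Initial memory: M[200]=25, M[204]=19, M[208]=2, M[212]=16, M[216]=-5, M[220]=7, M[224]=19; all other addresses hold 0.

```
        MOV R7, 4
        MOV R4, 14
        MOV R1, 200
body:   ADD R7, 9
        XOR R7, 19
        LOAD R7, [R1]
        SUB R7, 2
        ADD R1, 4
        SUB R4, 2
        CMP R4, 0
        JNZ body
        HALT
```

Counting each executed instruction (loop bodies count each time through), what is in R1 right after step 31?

MOV R7, 4 → R7=4
MOV R4, 14 → R4=14
MOV R1, 200 → R1=200
ADD R7, 9 → R7=4+9=13
XOR R7, 19 → R7=13^19=30
LOAD R7, [R1] → R7=M[200]=25
SUB R7, 2 → R7=25-2=23
ADD R1, 4 → R1=200+4=204
SUB R4, 2 → R4=14-2=12
CMP R4, 0  (cmp 12,0)
JNZ body: taken
ADD R7, 9 → R7=23+9=32
XOR R7, 19 → R7=32^19=51
LOAD R7, [R1] → R7=M[204]=19
SUB R7, 2 → R7=19-2=17
ADD R1, 4 → R1=204+4=208
SUB R4, 2 → R4=12-2=10
CMP R4, 0  (cmp 10,0)
JNZ body: taken
ADD R7, 9 → R7=17+9=26
XOR R7, 19 → R7=26^19=9
LOAD R7, [R1] → R7=M[208]=2
SUB R7, 2 → R7=2-2=0
ADD R1, 4 → R1=208+4=212
SUB R4, 2 → R4=10-2=8
CMP R4, 0  (cmp 8,0)
JNZ body: taken
ADD R7, 9 → R7=0+9=9
XOR R7, 19 → R7=9^19=26
LOAD R7, [R1] → R7=M[212]=16
SUB R7, 2 → R7=16-2=14
After step 31: R1 = 212.

212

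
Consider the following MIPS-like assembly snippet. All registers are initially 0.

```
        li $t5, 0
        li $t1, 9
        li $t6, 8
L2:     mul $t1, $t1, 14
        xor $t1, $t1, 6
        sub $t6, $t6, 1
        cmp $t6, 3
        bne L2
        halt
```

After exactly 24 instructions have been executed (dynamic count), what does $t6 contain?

after li $t5, 0: $t5=0
after li $t1, 9: $t1=9
after li $t6, 8: $t6=8
after mul $t1, $t1, 14: $t1=9*14=126
after xor $t1, $t1, 6: $t1=126^6=120
after sub $t6, $t6, 1: $t6=8-1=7
cmp $t6, 3  (cmp 7,3)
bne L2: taken
after mul $t1, $t1, 14: $t1=120*14=1680
after xor $t1, $t1, 6: $t1=1680^6=1686
after sub $t6, $t6, 1: $t6=7-1=6
cmp $t6, 3  (cmp 6,3)
bne L2: taken
after mul $t1, $t1, 14: $t1=1686*14=23604
after xor $t1, $t1, 6: $t1=23604^6=23602
after sub $t6, $t6, 1: $t6=6-1=5
cmp $t6, 3  (cmp 5,3)
bne L2: taken
after mul $t1, $t1, 14: $t1=23602*14=330428
after xor $t1, $t1, 6: $t1=330428^6=330426
after sub $t6, $t6, 1: $t6=5-1=4
cmp $t6, 3  (cmp 4,3)
bne L2: taken
after mul $t1, $t1, 14: $t1=330426*14=4625964
After step 24: $t6 = 4.

4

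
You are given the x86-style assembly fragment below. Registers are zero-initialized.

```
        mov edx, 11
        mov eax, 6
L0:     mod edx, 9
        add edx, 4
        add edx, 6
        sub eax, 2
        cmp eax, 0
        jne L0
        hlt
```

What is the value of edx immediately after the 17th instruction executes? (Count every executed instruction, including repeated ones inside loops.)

14

mov edx, 11 → edx=11
mov eax, 6 → eax=6
mod edx, 9 → edx=11%9=2
add edx, 4 → edx=2+4=6
add edx, 6 → edx=6+6=12
sub eax, 2 → eax=6-2=4
cmp eax, 0  (cmp 4,0)
jne L0: taken
mod edx, 9 → edx=12%9=3
add edx, 4 → edx=3+4=7
add edx, 6 → edx=7+6=13
sub eax, 2 → eax=4-2=2
cmp eax, 0  (cmp 2,0)
jne L0: taken
mod edx, 9 → edx=13%9=4
add edx, 4 → edx=4+4=8
add edx, 6 → edx=8+6=14
After step 17: edx = 14.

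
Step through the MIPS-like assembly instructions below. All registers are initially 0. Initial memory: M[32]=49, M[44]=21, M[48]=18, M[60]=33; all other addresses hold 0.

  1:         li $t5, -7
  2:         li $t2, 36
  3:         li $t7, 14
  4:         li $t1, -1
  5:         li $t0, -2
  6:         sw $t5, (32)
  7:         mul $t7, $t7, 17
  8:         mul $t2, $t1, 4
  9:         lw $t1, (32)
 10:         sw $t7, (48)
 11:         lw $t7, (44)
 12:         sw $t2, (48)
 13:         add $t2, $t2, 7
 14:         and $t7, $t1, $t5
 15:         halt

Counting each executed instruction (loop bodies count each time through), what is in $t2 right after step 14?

after li $t5, -7: $t5=-7
after li $t2, 36: $t2=36
after li $t7, 14: $t7=14
after li $t1, -1: $t1=-1
after li $t0, -2: $t0=-2
sw $t5, (32) → M[32]=-7
after mul $t7, $t7, 17: $t7=14*17=238
after mul $t2, $t1, 4: $t2=(-1)*4=-4
after lw $t1, (32): $t1=M[32]=-7
sw $t7, (48) → M[48]=238
after lw $t7, (44): $t7=M[44]=21
sw $t2, (48) → M[48]=-4
after add $t2, $t2, 7: $t2=(-4)+7=3
after and $t7, $t1, $t5: $t7=(-7)&(-7)=-7
After step 14: $t2 = 3.

3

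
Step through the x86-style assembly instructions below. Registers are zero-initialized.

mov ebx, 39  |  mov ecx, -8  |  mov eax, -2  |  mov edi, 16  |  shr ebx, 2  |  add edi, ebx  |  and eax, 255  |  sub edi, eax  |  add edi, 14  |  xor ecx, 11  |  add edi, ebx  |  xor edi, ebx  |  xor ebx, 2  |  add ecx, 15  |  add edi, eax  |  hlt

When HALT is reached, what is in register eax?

254

ebx=39
ecx=-8
eax=-2
edi=16
ebx=39>>2=9
edi=16+9=25
eax=(-2)&255=254
edi=25-254=-229
edi=(-229)+14=-215
ecx=(-8)^11=-13
edi=(-215)+9=-206
edi=(-206)^9=-197
ebx=9^2=11
ecx=(-13)+15=2
edi=(-197)+254=57
halt.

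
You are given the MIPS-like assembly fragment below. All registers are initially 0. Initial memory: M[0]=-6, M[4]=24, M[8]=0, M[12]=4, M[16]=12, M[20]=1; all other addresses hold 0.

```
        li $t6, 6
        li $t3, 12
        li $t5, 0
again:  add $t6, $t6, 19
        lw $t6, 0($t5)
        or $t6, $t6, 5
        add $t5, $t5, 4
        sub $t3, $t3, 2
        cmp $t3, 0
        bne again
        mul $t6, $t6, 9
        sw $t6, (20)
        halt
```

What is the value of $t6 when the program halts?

45

li $t6, 6 → $t6=6
li $t3, 12 → $t3=12
li $t5, 0 → $t5=0
add $t6, $t6, 19 → $t6=6+19=25
lw $t6, 0($t5) → $t6=M[0]=-6
or $t6, $t6, 5 → $t6=(-6)|5=-1
add $t5, $t5, 4 → $t5=0+4=4
sub $t3, $t3, 2 → $t3=12-2=10
cmp $t3, 0  (cmp 10,0)
bne again: taken
add $t6, $t6, 19 → $t6=(-1)+19=18
lw $t6, 0($t5) → $t6=M[4]=24
or $t6, $t6, 5 → $t6=24|5=29
add $t5, $t5, 4 → $t5=4+4=8
sub $t3, $t3, 2 → $t3=10-2=8
cmp $t3, 0  (cmp 8,0)
bne again: taken
add $t6, $t6, 19 → $t6=29+19=48
lw $t6, 0($t5) → $t6=M[8]=0
or $t6, $t6, 5 → $t6=0|5=5
add $t5, $t5, 4 → $t5=8+4=12
sub $t3, $t3, 2 → $t3=8-2=6
cmp $t3, 0  (cmp 6,0)
bne again: taken
add $t6, $t6, 19 → $t6=5+19=24
lw $t6, 0($t5) → $t6=M[12]=4
or $t6, $t6, 5 → $t6=4|5=5
add $t5, $t5, 4 → $t5=12+4=16
sub $t3, $t3, 2 → $t3=6-2=4
cmp $t3, 0  (cmp 4,0)
bne again: taken
add $t6, $t6, 19 → $t6=5+19=24
lw $t6, 0($t5) → $t6=M[16]=12
or $t6, $t6, 5 → $t6=12|5=13
add $t5, $t5, 4 → $t5=16+4=20
sub $t3, $t3, 2 → $t3=4-2=2
cmp $t3, 0  (cmp 2,0)
bne again: taken
add $t6, $t6, 19 → $t6=13+19=32
lw $t6, 0($t5) → $t6=M[20]=1
or $t6, $t6, 5 → $t6=1|5=5
add $t5, $t5, 4 → $t5=20+4=24
sub $t3, $t3, 2 → $t3=2-2=0
cmp $t3, 0  (cmp 0,0)
bne again: not taken
mul $t6, $t6, 9 → $t6=5*9=45
sw $t6, (20) → M[20]=45
halt.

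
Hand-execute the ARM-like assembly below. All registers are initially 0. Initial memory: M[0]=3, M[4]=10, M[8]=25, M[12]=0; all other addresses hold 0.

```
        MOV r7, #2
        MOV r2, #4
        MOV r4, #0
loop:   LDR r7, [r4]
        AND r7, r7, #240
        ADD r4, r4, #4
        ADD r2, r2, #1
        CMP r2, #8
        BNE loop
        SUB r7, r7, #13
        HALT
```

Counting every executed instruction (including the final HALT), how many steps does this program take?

r7=2
r2=4
r4=0
r7=M[0]=3
r7=3&240=0
r4=0+4=4
r2=4+1=5
CMP r2, #8  (cmp 5,8)
BNE loop: taken
r7=M[4]=10
r7=10&240=0
r4=4+4=8
r2=5+1=6
CMP r2, #8  (cmp 6,8)
BNE loop: taken
r7=M[8]=25
r7=25&240=16
r4=8+4=12
r2=6+1=7
CMP r2, #8  (cmp 7,8)
BNE loop: taken
r7=M[12]=0
r7=0&240=0
r4=12+4=16
r2=7+1=8
CMP r2, #8  (cmp 8,8)
BNE loop: not taken
r7=0-13=-13
halt.
Total executed instructions: 29.

29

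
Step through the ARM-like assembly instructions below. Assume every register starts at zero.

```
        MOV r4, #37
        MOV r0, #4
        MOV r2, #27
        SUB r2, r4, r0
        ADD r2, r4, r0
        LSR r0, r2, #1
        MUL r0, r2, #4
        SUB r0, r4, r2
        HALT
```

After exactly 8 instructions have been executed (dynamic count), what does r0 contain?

-4

after MOV r4, #37: r4=37
after MOV r0, #4: r0=4
after MOV r2, #27: r2=27
after SUB r2, r4, r0: r2=37-4=33
after ADD r2, r4, r0: r2=37+4=41
after LSR r0, r2, #1: r0=41>>1=20
after MUL r0, r2, #4: r0=41*4=164
after SUB r0, r4, r2: r0=37-41=-4
After step 8: r0 = -4.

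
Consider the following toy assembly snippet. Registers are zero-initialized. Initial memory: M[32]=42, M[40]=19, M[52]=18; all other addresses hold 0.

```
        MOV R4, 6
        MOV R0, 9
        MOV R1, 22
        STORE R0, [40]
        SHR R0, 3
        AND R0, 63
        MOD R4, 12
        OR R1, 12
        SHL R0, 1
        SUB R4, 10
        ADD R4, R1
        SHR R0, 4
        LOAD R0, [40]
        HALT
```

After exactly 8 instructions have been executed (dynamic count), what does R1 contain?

30

MOV R4, 6 → R4=6
MOV R0, 9 → R0=9
MOV R1, 22 → R1=22
STORE R0, [40] → M[40]=9
SHR R0, 3 → R0=9>>3=1
AND R0, 63 → R0=1&63=1
MOD R4, 12 → R4=6%12=6
OR R1, 12 → R1=22|12=30
After step 8: R1 = 30.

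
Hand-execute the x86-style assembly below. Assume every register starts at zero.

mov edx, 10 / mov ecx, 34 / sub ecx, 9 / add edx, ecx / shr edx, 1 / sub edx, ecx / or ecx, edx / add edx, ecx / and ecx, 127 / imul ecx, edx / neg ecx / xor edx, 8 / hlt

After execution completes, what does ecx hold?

1815

after mov edx, 10: edx=10
after mov ecx, 34: ecx=34
after sub ecx, 9: ecx=34-9=25
after add edx, ecx: edx=10+25=35
after shr edx, 1: edx=35>>1=17
after sub edx, ecx: edx=17-25=-8
after or ecx, edx: ecx=25|(-8)=-7
after add edx, ecx: edx=(-8)+(-7)=-15
after and ecx, 127: ecx=(-7)&127=121
after imul ecx, edx: ecx=121*(-15)=-1815
after neg ecx: ecx=-(-1815)=1815
after xor edx, 8: edx=(-15)^8=-7
halt.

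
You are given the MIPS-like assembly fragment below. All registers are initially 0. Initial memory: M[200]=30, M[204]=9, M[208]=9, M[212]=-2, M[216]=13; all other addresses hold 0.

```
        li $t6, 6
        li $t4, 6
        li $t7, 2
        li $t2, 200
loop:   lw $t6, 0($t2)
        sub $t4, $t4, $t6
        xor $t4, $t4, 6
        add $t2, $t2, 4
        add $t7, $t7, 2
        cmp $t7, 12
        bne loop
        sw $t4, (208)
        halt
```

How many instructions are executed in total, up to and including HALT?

$t6=6
$t4=6
$t7=2
$t2=200
$t6=M[200]=30
$t4=6-30=-24
$t4=(-24)^6=-18
$t2=200+4=204
$t7=2+2=4
cmp $t7, 12  (cmp 4,12)
bne loop: taken
$t6=M[204]=9
$t4=(-18)-9=-27
$t4=(-27)^6=-29
$t2=204+4=208
$t7=4+2=6
cmp $t7, 12  (cmp 6,12)
bne loop: taken
$t6=M[208]=9
$t4=(-29)-9=-38
$t4=(-38)^6=-36
$t2=208+4=212
$t7=6+2=8
cmp $t7, 12  (cmp 8,12)
bne loop: taken
$t6=M[212]=-2
$t4=(-36)-(-2)=-34
$t4=(-34)^6=-40
$t2=212+4=216
$t7=8+2=10
cmp $t7, 12  (cmp 10,12)
bne loop: taken
$t6=M[216]=13
$t4=(-40)-13=-53
$t4=(-53)^6=-51
$t2=216+4=220
$t7=10+2=12
cmp $t7, 12  (cmp 12,12)
bne loop: not taken
sw $t4, (208) → M[208]=-51
halt.
Total executed instructions: 41.

41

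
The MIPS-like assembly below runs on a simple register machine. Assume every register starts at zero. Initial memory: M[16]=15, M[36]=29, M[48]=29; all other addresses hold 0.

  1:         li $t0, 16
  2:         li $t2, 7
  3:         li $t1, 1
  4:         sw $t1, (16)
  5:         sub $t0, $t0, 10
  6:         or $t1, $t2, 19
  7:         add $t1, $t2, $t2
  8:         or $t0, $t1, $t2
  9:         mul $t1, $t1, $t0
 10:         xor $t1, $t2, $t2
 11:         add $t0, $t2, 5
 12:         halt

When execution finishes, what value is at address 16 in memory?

1

li $t0, 16 → $t0=16
li $t2, 7 → $t2=7
li $t1, 1 → $t1=1
sw $t1, (16) → M[16]=1
sub $t0, $t0, 10 → $t0=16-10=6
or $t1, $t2, 19 → $t1=7|19=23
add $t1, $t2, $t2 → $t1=7+7=14
or $t0, $t1, $t2 → $t0=14|7=15
mul $t1, $t1, $t0 → $t1=14*15=210
xor $t1, $t2, $t2 → $t1=7^7=0
add $t0, $t2, 5 → $t0=7+5=12
halt.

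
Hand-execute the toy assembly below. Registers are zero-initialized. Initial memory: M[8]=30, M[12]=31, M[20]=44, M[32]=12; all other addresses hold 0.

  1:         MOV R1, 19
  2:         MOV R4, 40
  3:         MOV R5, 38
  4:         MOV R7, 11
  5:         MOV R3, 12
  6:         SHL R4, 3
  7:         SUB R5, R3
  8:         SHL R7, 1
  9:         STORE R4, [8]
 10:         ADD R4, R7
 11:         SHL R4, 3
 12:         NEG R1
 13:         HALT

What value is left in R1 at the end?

MOV R1, 19 → R1=19
MOV R4, 40 → R4=40
MOV R5, 38 → R5=38
MOV R7, 11 → R7=11
MOV R3, 12 → R3=12
SHL R4, 3 → R4=40<<3=320
SUB R5, R3 → R5=38-12=26
SHL R7, 1 → R7=11<<1=22
STORE R4, [8] → M[8]=320
ADD R4, R7 → R4=320+22=342
SHL R4, 3 → R4=342<<3=2736
NEG R1 → R1=-(19)=-19
halt.

-19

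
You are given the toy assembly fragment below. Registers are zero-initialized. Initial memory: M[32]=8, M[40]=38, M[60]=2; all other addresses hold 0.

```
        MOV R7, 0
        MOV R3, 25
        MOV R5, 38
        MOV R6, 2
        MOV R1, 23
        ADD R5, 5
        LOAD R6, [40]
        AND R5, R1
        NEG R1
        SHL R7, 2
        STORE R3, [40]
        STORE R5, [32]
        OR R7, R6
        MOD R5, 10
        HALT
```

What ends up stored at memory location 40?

25

after MOV R7, 0: R7=0
after MOV R3, 25: R3=25
after MOV R5, 38: R5=38
after MOV R6, 2: R6=2
after MOV R1, 23: R1=23
after ADD R5, 5: R5=38+5=43
after LOAD R6, [40]: R6=M[40]=38
after AND R5, R1: R5=43&23=3
after NEG R1: R1=-(23)=-23
after SHL R7, 2: R7=0<<2=0
STORE R3, [40] → M[40]=25
STORE R5, [32] → M[32]=3
after OR R7, R6: R7=0|38=38
after MOD R5, 10: R5=3%10=3
halt.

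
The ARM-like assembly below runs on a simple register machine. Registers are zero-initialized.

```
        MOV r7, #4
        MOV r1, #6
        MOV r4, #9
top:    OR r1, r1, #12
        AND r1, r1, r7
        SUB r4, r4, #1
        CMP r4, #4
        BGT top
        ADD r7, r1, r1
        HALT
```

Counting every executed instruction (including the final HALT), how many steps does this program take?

after MOV r7, #4: r7=4
after MOV r1, #6: r1=6
after MOV r4, #9: r4=9
after OR r1, r1, #12: r1=6|12=14
after AND r1, r1, r7: r1=14&4=4
after SUB r4, r4, #1: r4=9-1=8
CMP r4, #4  (cmp 8,4)
BGT top: taken
after OR r1, r1, #12: r1=4|12=12
after AND r1, r1, r7: r1=12&4=4
after SUB r4, r4, #1: r4=8-1=7
CMP r4, #4  (cmp 7,4)
BGT top: taken
after OR r1, r1, #12: r1=4|12=12
after AND r1, r1, r7: r1=12&4=4
after SUB r4, r4, #1: r4=7-1=6
CMP r4, #4  (cmp 6,4)
BGT top: taken
after OR r1, r1, #12: r1=4|12=12
after AND r1, r1, r7: r1=12&4=4
after SUB r4, r4, #1: r4=6-1=5
CMP r4, #4  (cmp 5,4)
BGT top: taken
after OR r1, r1, #12: r1=4|12=12
after AND r1, r1, r7: r1=12&4=4
after SUB r4, r4, #1: r4=5-1=4
CMP r4, #4  (cmp 4,4)
BGT top: not taken
after ADD r7, r1, r1: r7=4+4=8
halt.
Total executed instructions: 30.

30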